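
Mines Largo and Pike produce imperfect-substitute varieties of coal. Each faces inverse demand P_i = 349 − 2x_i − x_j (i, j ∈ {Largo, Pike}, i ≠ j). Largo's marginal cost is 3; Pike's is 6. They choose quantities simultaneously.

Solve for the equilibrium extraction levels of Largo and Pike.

69.4, 68.4

Mine Largo's profit: π = x_{Largo}(349 − 2x_{Largo} − x_{Pike}) − 3x_{Largo}.
∂π/∂x_{Largo} = 346 − 4x_{Largo} − x_{Pike} = 0 ⇒ x_{Largo} = 86.5 − 0.25x_{Pike}.
Similarly x_{Pike} = 85.75 − 0.25x_{Largo}.
Substituting the second reaction function into the first: x_{Largo} = 86.5 − 0.25(85.75 − 0.25x_{Largo}), which gives 0.9375x_{Largo} = 65.0625 ⇒ x_{Largo} = 69.4.
Then x_{Pike} = 85.75 − 0.25·69.4 = 68.4.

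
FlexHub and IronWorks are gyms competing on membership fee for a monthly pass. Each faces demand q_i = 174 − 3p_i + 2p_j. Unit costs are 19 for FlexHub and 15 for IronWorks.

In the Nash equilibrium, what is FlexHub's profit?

4332

FlexHub's profit: π = (p_{FlexHub} − 19)(174 − 3p_{FlexHub} + 2p_{IronWorks}).
∂π/∂p_{FlexHub} = 231 − 6p_{FlexHub} + 2p_{IronWorks} = 0 ⇒ p_{FlexHub} = 38.5 + (1/3)p_{IronWorks}.
Similarly p_{IronWorks} = 36.5 + (1/3)p_{FlexHub}.
Solving the two reaction functions simultaneously: (1 − (1/3)(1/3))p_{FlexHub} = 38.5 + (1/3)·36.5, so (8/9)p_{FlexHub} = 152/3 and p_{FlexHub} = 57.
Then p_{IronWorks} = 36.5 + (1/3)·57 = 55.5.
q_{FlexHub} = 174 − 3·57 + 2·55.5 = 114.
Profit = (57 − 19)·114 = 4332.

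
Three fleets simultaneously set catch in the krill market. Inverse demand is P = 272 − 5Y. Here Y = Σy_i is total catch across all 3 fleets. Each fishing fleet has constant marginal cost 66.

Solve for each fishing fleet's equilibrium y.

A representative fishing fleet's profit is π_i = y_i(272 − 5Y) − 66y_i, with Y = y_i + Σ_{j≠i} y_j.
First-order condition: 206 − 10y_i − 5Σ_{j≠i} y_j = 0.
In a symmetric equilibrium every fishing fleet chooses the same y, so Σ_{j≠i} y_j = 2y. The condition becomes 206 − 20y = 0, giving y = 206/20 = 10.3.

10.3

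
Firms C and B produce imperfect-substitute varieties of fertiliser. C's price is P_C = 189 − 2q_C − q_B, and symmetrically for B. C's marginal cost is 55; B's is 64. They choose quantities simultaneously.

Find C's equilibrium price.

Firm C's profit: π = q_C(189 − 2q_C − q_B) − 55q_C.
∂π/∂q_C = 134 − 4q_C − q_B = 0 ⇒ q_C = 33.5 − 0.25q_B.
Similarly q_B = 31.25 − 0.25q_C.
Plugging q_B into C's best response: q_C = 33.5 − 0.25(31.25 − 0.25q_C) ⇒ 0.9375q_C = 25.6875, so q_C = 27.4.
Then q_B = 31.25 − 0.25·27.4 = 24.4.
P_C = 189 − 2·27.4 − 24.4 = 109.8.

109.8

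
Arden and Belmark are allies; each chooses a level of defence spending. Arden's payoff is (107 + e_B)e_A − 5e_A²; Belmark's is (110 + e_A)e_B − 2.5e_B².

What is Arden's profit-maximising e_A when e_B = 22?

Expanding Arden's payoff: 107e_A + e_Be_A − 5e_A².
∂π/∂e_A = 107 + e_B − 10e_A = 0, so e_A = 10.7 + 0.1e_B.
At e_B = 22: e_A = 10.7 + 0.1·22 = 12.9.

12.9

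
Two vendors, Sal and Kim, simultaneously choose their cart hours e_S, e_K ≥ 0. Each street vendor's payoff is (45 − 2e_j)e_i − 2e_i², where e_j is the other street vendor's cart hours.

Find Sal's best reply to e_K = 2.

Sal's payoff is (45 − 2e_K)e_S − 2e_S².
∂π/∂e_S = 45 − 2e_K − 4e_S = 0, so e_S = 11.25 − 0.5e_K.
At e_K = 2: e_S = 11.25 − 0.5·2 = 10.25.

10.25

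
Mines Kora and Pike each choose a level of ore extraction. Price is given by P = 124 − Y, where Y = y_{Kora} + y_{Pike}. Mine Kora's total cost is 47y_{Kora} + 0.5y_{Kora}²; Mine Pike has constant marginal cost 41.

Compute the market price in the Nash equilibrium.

75.4

Mine Kora's profit: π = y_{Kora}(124 − (y_{Kora} + y_{Pike})) − 47y_{Kora} − 0.5y_{Kora}².
∂π/∂y_{Kora} = 77 − 3y_{Kora} − y_{Pike} = 0, so y_{Kora} = 77/3 − (1/3)y_{Pike}.
For Pike: ∂π/∂y_{Pike} = 83 − 2y_{Pike} − y_{Kora} = 0 ⇒ y_{Pike} = 41.5 − 0.5y_{Kora}.
Substituting the second reaction function into the first: y_{Kora} = 77/3 − (1/3)(41.5 − 0.5y_{Kora}), which gives (5/6)y_{Kora} = 71/6 ⇒ y_{Kora} = 14.2.
Then y_{Pike} = 41.5 − 0.5·14.2 = 34.4.
Equilibrium price: P = 124 − 48.6 = 75.4.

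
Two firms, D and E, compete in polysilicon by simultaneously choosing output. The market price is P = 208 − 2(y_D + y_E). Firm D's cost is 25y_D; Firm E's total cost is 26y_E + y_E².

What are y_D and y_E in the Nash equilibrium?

36.7, 18.1

Firm D's profit: π = y_D(208 − 2(y_D + y_E)) − 25y_D.
∂π/∂y_D = 183 − 4y_D − 2y_E = 0, so y_D = 45.75 − 0.5y_E.
For E: ∂π/∂y_E = 182 − 6y_E − 2y_D = 0 ⇒ y_E = 91/3 − (1/3)y_D.
Solving the two reaction functions simultaneously: (1 − (−0.5)(−1/3))y_D = 45.75 − 0.5·(91/3), so (5/6)y_D = 367/12 and y_D = 36.7.
Then y_E = 91/3 − (1/3)·36.7 = 18.1.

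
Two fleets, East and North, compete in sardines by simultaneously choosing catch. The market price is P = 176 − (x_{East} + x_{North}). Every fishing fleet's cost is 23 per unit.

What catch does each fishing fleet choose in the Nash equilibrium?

Fishing fleet East's profit: π = x_{East}(176 − (x_{East} + x_{North})) − 23x_{East}.
∂π/∂x_{East} = 153 − 2x_{East} − x_{North} = 0, so x_{East} = 76.5 − 0.5x_{North}.
By symmetry x_{North} = x_{East}; substituting into the reaction function, 1.5x_{East} = 76.5 and x_{East} = 51.

51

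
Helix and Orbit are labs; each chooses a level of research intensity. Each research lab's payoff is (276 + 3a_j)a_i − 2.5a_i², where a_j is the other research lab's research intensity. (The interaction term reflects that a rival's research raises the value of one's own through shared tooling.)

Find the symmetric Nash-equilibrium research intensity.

138

Helix's payoff is (276 + 3a_O)a_H − 2.5a_H².
∂π/∂a_H = 276 + 3a_O − 5a_H = 0, so a_H = 55.2 + 0.6a_O.
Setting a_H = a_O in the reaction function: a_H = 55.2 + 0.6a_H, so a_H = 55.2 / 0.4 = 138.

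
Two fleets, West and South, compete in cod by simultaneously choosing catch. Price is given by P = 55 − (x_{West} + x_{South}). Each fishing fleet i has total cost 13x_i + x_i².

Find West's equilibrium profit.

141.12

Fishing fleet West's profit: π = x_{West}(55 − (x_{West} + x_{South})) − 13x_{West} − x_{West}².
∂π/∂x_{West} = 42 − 4x_{West} − x_{South} = 0, so x_{West} = 10.5 − 0.25x_{South}.
By symmetry x_{South} = x_{West}; substituting into the reaction function, 1.25x_{West} = 10.5 and x_{West} = 8.4.
Price P = 55 − 16.8 = 38.2.
West's profit: (38.2 − 13)·8.4 − (8.4)² = 141.12.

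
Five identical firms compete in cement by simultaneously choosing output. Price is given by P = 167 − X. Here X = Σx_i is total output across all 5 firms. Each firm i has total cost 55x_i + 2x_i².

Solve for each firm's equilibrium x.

A representative firm's profit is π_i = x_i(167 − X) − 55x_i − 2x_i², with X = x_i + Σ_{j≠i} x_j.
First-order condition: 112 − 6x_i − Σ_{j≠i} x_j = 0.
Imposing symmetry (x_j = x for all j) turns Σ_{j≠i} x_j into 4x, so 112 = 10x and x = 11.2.

11.2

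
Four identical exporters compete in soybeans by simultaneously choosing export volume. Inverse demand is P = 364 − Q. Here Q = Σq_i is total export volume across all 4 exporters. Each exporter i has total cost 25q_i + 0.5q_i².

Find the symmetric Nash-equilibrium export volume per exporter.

56.5

A representative exporter's profit is π_i = q_i(364 − Q) − 25q_i − 0.5q_i², with Q = q_i + Σ_{j≠i} q_j.
First-order condition: 339 − 3q_i − Σ_{j≠i} q_j = 0.
With identical exporters, set every q_j = q: then 339 − 3q − 3q = 0, i.e. q = 339/6 = 56.5.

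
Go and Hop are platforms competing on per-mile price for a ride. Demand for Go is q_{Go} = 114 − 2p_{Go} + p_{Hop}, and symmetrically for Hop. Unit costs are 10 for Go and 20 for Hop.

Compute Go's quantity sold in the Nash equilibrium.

72

Go's profit: π = (p_{Go} − 10)(114 − 2p_{Go} + p_{Hop}).
∂π/∂p_{Go} = 134 − 4p_{Go} + p_{Hop} = 0 ⇒ p_{Go} = 33.5 + 0.25p_{Hop}.
Similarly p_{Hop} = 38.5 + 0.25p_{Go}.
Solving the two reaction functions simultaneously: (1 − (0.25)(0.25))p_{Go} = 33.5 + 0.25·38.5, so 0.9375p_{Go} = 43.125 and p_{Go} = 46.
Then p_{Hop} = 38.5 + 0.25·46 = 50.
q_{Go} = 114 − 2·46 + 50 = 72.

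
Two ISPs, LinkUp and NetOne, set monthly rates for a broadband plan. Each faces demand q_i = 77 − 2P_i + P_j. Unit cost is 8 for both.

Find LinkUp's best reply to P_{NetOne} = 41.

33.5

LinkUp's profit: π = (P_{LinkUp} − 8)(77 − 2P_{LinkUp} + P_{NetOne}).
∂π/∂P_{LinkUp} = 93 − 4P_{LinkUp} + P_{NetOne} = 0 ⇒ P_{LinkUp} = 23.25 + 0.25P_{NetOne}.
At P_{NetOne} = 41: P_{LinkUp} = 23.25 + 0.25·41 = 33.5.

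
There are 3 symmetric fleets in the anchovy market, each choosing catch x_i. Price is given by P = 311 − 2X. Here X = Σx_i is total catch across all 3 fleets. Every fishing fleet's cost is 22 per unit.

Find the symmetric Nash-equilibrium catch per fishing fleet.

36.125

A representative fishing fleet's profit is π_i = x_i(311 − 2X) − 22x_i, with X = x_i + Σ_{j≠i} x_j.
First-order condition: 289 − 4x_i − 2Σ_{j≠i} x_j = 0.
In a symmetric equilibrium every fishing fleet chooses the same x, so Σ_{j≠i} x_j = 2x. The condition becomes 289 − 8x = 0, giving x = 289/8 = 36.125.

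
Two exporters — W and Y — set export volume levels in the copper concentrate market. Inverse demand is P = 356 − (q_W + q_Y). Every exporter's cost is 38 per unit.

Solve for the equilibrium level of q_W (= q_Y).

106

Exporter W's profit: π = q_W(356 − (q_W + q_Y)) − 38q_W.
∂π/∂q_W = 318 − 2q_W − q_Y = 0, so q_W = 159 − 0.5q_Y.
By symmetry q_Y = q_W; substituting into the reaction function, 1.5q_W = 159 and q_W = 106.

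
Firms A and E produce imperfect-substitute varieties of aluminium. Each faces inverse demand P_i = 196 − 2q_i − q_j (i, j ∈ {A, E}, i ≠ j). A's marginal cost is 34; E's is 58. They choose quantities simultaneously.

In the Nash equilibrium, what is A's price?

102

Firm A's profit: π = q_A(196 − 2q_A − q_E) − 34q_A.
∂π/∂q_A = 162 − 4q_A − q_E = 0 ⇒ q_A = 40.5 − 0.25q_E.
Similarly q_E = 34.5 − 0.25q_A.
Substituting the second reaction function into the first: q_A = 40.5 − 0.25(34.5 − 0.25q_A), which gives 0.9375q_A = 31.875 ⇒ q_A = 34.
Then q_E = 34.5 − 0.25·34 = 26.
P_A = 196 − 2·34 − 26 = 102.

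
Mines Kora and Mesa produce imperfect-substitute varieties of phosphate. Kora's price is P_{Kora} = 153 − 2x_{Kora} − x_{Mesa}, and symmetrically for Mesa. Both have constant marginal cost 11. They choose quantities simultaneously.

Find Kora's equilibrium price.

Mine Kora's profit: π = x_{Kora}(153 − 2x_{Kora} − x_{Mesa}) − 11x_{Kora}.
∂π/∂x_{Kora} = 142 − 4x_{Kora} − x_{Mesa} = 0 ⇒ x_{Kora} = 35.5 − 0.25x_{Mesa}.
By symmetry x_{Mesa} = x_{Kora}; substituting into the reaction function, 1.25x_{Kora} = 35.5 and x_{Kora} = 28.4.
P_{Kora} = 153 − 2·28.4 − 28.4 = 67.8.

67.8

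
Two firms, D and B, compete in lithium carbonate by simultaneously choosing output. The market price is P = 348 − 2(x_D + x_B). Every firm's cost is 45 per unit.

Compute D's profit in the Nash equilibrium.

Firm D's profit: π = x_D(348 − 2(x_D + x_B)) − 45x_D.
∂π/∂x_D = 303 − 4x_D − 2x_B = 0, so x_D = 75.75 − 0.5x_B.
The game is symmetric, so in equilibrium x_B = x_D: the reaction function gives 1.5x_D = 75.75, hence x_D = 50.5.
Price P = 348 − 2·101 = 146.
D's profit: (146 − 45)·50.5 = 5100.5.

5100.5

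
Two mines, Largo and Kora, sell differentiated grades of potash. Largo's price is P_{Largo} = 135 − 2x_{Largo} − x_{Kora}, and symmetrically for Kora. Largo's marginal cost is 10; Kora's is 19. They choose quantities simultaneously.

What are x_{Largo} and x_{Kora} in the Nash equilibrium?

25.6, 22.6

Mine Largo's profit: π = x_{Largo}(135 − 2x_{Largo} − x_{Kora}) − 10x_{Largo}.
∂π/∂x_{Largo} = 125 − 4x_{Largo} − x_{Kora} = 0 ⇒ x_{Largo} = 31.25 − 0.25x_{Kora}.
Similarly x_{Kora} = 29 − 0.25x_{Largo}.
Plugging x_{Kora} into Largo's best response: x_{Largo} = 31.25 − 0.25(29 − 0.25x_{Largo}) ⇒ 0.9375x_{Largo} = 24, so x_{Largo} = 25.6.
Then x_{Kora} = 29 − 0.25·25.6 = 22.6.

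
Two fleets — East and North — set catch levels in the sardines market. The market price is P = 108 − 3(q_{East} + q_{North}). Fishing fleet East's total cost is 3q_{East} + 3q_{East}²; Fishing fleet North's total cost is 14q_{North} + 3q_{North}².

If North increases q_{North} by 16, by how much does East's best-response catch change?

Fishing fleet East's profit: π = q_{East}(108 − 3(q_{East} + q_{North})) − 3q_{East} − 3q_{East}².
∂π/∂q_{East} = 105 − 12q_{East} − 3q_{North} = 0, so q_{East} = 8.75 − 0.25q_{North}.
The reaction-function slope is −0.25, so a 16-unit rise in q_{North} moves q_{East} by −0.25 × 16 = −4. East's best response falls — the actions are strategic substitutes.

-4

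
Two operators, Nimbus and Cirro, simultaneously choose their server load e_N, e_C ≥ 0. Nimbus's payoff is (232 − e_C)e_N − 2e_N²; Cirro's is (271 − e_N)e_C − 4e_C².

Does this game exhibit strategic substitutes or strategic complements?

Expanding Nimbus's payoff: 232e_N − e_Ce_N − 2e_N².
∂π/∂e_N = 232 − e_C − 4e_N = 0, so e_N = 58 − 0.25e_C.
The best-response slope de_N/de_C = −0.25 < 0: the reaction function is downward-sloping, so the choices are strategic substitutes.

strategic substitutes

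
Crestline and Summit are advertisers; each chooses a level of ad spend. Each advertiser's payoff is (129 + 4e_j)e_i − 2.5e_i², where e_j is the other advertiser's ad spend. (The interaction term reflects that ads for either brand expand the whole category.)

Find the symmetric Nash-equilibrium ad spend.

Crestline's payoff is (129 + 4e_S)e_C − 2.5e_C².
∂π/∂e_C = 129 + 4e_S − 5e_C = 0, so e_C = 25.8 + 0.8e_S.
Setting e_C = e_S in the reaction function: e_C = 25.8 + 0.8e_C, so e_C = 25.8 / 0.2 = 129.

129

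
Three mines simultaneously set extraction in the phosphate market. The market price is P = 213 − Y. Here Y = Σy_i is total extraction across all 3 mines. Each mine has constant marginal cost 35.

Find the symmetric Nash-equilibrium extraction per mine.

44.5

A representative mine's profit is π_i = y_i(213 − Y) − 35y_i, with Y = y_i + Σ_{j≠i} y_j.
First-order condition: 178 − 2y_i − Σ_{j≠i} y_j = 0.
Imposing symmetry (y_j = y for all j) turns Σ_{j≠i} y_j into 2y, so 178 = 4y and y = 44.5.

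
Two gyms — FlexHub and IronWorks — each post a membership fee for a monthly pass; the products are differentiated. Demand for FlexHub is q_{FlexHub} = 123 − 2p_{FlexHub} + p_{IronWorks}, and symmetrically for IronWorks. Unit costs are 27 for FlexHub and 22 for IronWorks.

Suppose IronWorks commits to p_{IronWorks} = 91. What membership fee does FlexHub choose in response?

67

FlexHub's profit: π = (p_{FlexHub} − 27)(123 − 2p_{FlexHub} + p_{IronWorks}).
∂π/∂p_{FlexHub} = 177 − 4p_{FlexHub} + p_{IronWorks} = 0 ⇒ p_{FlexHub} = 44.25 + 0.25p_{IronWorks}.
At p_{IronWorks} = 91: p_{FlexHub} = 44.25 + 0.25·91 = 67.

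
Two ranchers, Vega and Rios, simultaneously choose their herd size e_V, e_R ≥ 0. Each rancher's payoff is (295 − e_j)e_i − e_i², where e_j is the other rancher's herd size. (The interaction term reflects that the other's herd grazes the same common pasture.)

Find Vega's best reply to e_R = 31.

Vega's payoff is (295 − e_R)e_V − e_V².
∂π/∂e_V = 295 − e_R − 2e_V = 0, so e_V = 147.5 − 0.5e_R.
At e_R = 31: e_V = 147.5 − 0.5·31 = 132.

132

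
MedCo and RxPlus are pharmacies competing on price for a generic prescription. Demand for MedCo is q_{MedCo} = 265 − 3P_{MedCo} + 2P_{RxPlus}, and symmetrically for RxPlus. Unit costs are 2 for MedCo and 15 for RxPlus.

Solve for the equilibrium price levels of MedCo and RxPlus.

MedCo's profit: π = (P_{MedCo} − 2)(265 − 3P_{MedCo} + 2P_{RxPlus}).
∂π/∂P_{MedCo} = 271 − 6P_{MedCo} + 2P_{RxPlus} = 0 ⇒ P_{MedCo} = 271/6 + (1/3)P_{RxPlus}.
Similarly P_{RxPlus} = 155/3 + (1/3)P_{MedCo}.
Substituting the second reaction function into the first: P_{MedCo} = 271/6 + (1/3)(155/3 + (1/3)P_{MedCo}), which gives (8/9)P_{MedCo} = 1123/18 ⇒ P_{MedCo} = 70.1875.
Then P_{RxPlus} = 155/3 + (1/3)·70.1875 = 75.0625.

70.1875, 75.0625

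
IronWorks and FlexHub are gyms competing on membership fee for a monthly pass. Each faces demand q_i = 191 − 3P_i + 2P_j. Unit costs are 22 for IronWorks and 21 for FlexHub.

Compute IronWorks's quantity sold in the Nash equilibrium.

126.1875

IronWorks's profit: π = (P_{IronWorks} − 22)(191 − 3P_{IronWorks} + 2P_{FlexHub}).
∂π/∂P_{IronWorks} = 257 − 6P_{IronWorks} + 2P_{FlexHub} = 0 ⇒ P_{IronWorks} = 257/6 + (1/3)P_{FlexHub}.
Similarly P_{FlexHub} = 127/3 + (1/3)P_{IronWorks}.
Plugging P_{FlexHub} into IronWorks's best response: P_{IronWorks} = 257/6 + (1/3)(127/3 + (1/3)P_{IronWorks}) ⇒ (8/9)P_{IronWorks} = 1025/18, so P_{IronWorks} = 64.0625.
Then P_{FlexHub} = 127/3 + (1/3)·64.0625 = 63.6875.
q_{IronWorks} = 191 − 3·64.0625 + 2·63.6875 = 126.1875.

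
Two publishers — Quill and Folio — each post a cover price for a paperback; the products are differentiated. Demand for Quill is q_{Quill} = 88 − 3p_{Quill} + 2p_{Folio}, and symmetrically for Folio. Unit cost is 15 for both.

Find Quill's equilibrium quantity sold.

Quill's profit: π = (p_{Quill} − 15)(88 − 3p_{Quill} + 2p_{Folio}).
∂π/∂p_{Quill} = 133 − 6p_{Quill} + 2p_{Folio} = 0 ⇒ p_{Quill} = 133/6 + (1/3)p_{Folio}.
The game is symmetric, so in equilibrium p_{Folio} = p_{Quill}: the reaction function gives (2/3)p_{Quill} = 133/6, hence p_{Quill} = 33.25.
q_{Quill} = 88 − 3·33.25 + 2·33.25 = 54.75.

54.75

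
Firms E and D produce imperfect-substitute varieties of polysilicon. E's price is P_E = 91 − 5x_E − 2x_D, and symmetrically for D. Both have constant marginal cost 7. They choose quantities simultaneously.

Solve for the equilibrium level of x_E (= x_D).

7

Firm E's profit: π = x_E(91 − 5x_E − 2x_D) − 7x_E.
∂π/∂x_E = 84 − 10x_E − 2x_D = 0 ⇒ x_E = 8.4 − 0.2x_D.
By symmetry x_D = x_E; substituting into the reaction function, 1.2x_E = 8.4 and x_E = 7.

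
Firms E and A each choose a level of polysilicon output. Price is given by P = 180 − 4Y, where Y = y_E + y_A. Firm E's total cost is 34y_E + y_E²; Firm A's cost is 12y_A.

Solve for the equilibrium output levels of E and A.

Firm E's profit: π = y_E(180 − 4(y_E + y_A)) − 34y_E − y_E².
∂π/∂y_E = 146 − 10y_E − 4y_A = 0, so y_E = 14.6 − 0.4y_A.
For A: ∂π/∂y_A = 168 − 8y_A − 4y_E = 0 ⇒ y_A = 21 − 0.5y_E.
Solving the two reaction functions simultaneously: (1 − (−0.4)(−0.5))y_E = 14.6 − 0.4·21, so 0.8y_E = 6.2 and y_E = 7.75.
Then y_A = 21 − 0.5·7.75 = 17.125.

7.75, 17.125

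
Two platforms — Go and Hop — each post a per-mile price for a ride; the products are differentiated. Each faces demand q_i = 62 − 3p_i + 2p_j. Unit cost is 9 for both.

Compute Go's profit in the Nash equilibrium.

526.6875

Go's profit: π = (p_{Go} − 9)(62 − 3p_{Go} + 2p_{Hop}).
∂π/∂p_{Go} = 89 − 6p_{Go} + 2p_{Hop} = 0 ⇒ p_{Go} = 89/6 + (1/3)p_{Hop}.
By symmetry p_{Hop} = p_{Go}; substituting into the reaction function, (2/3)p_{Go} = 89/6 and p_{Go} = 22.25.
q_{Go} = 62 − 3·22.25 + 2·22.25 = 39.75.
Profit = (22.25 − 9)·39.75 = 526.6875.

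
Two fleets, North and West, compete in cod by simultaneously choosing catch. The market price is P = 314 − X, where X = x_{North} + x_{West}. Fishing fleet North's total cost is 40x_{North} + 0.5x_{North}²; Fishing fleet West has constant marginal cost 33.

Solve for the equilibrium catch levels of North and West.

Fishing fleet North's profit: π = x_{North}(314 − (x_{North} + x_{West})) − 40x_{North} − 0.5x_{North}².
∂π/∂x_{North} = 274 − 3x_{North} − x_{West} = 0, so x_{North} = 274/3 − (1/3)x_{West}.
For West: ∂π/∂x_{West} = 281 − 2x_{West} − x_{North} = 0 ⇒ x_{West} = 140.5 − 0.5x_{North}.
Substituting the second reaction function into the first: x_{North} = 274/3 − (1/3)(140.5 − 0.5x_{North}), which gives (5/6)x_{North} = 44.5 ⇒ x_{North} = 53.4.
Then x_{West} = 140.5 − 0.5·53.4 = 113.8.

53.4, 113.8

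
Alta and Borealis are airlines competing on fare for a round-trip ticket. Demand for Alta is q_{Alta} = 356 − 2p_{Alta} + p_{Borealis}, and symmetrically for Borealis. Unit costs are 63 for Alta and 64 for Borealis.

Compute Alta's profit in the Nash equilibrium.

Alta's profit: π = (p_{Alta} − 63)(356 − 2p_{Alta} + p_{Borealis}).
∂π/∂p_{Alta} = 482 − 4p_{Alta} + p_{Borealis} = 0 ⇒ p_{Alta} = 120.5 + 0.25p_{Borealis}.
Similarly p_{Borealis} = 121 + 0.25p_{Alta}.
Plugging p_{Borealis} into Alta's best response: p_{Alta} = 120.5 + 0.25(121 + 0.25p_{Alta}) ⇒ 0.9375p_{Alta} = 150.75, so p_{Alta} = 160.8.
Then p_{Borealis} = 121 + 0.25·160.8 = 161.2.
q_{Alta} = 356 − 2·160.8 + 161.2 = 195.6.
Profit = (160.8 − 63)·195.6 = 19129.68.

19129.68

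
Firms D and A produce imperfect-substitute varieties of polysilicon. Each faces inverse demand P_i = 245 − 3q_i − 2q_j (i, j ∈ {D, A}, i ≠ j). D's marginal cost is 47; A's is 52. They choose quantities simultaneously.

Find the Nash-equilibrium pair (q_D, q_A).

25.0625, 23.8125

Firm D's profit: π = q_D(245 − 3q_D − 2q_A) − 47q_D.
∂π/∂q_D = 198 − 6q_D − 2q_A = 0 ⇒ q_D = 33 − (1/3)q_A.
Similarly q_A = 193/6 − (1/3)q_D.
Solving the two reaction functions simultaneously: (1 − (−1/3)(−1/3))q_D = 33 − (1/3)·(193/6), so (8/9)q_D = 401/18 and q_D = 25.0625.
Then q_A = 193/6 − (1/3)·25.0625 = 23.8125.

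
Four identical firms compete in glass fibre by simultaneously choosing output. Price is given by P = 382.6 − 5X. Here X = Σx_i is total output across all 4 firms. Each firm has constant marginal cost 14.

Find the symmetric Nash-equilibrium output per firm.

A representative firm's profit is π_i = x_i(382.6 − 5X) − 14x_i, with X = x_i + Σ_{j≠i} x_j.
First-order condition: 368.6 − 10x_i − 5Σ_{j≠i} x_j = 0.
With identical firms, set every x_j = x: then 368.6 − 10x − 15x = 0, i.e. x = 368.6/25 = 14.744.

14.744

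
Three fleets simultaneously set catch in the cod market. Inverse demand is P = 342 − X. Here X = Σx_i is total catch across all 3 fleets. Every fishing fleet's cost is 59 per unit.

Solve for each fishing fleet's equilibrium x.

A representative fishing fleet's profit is π_i = x_i(342 − X) − 59x_i, with X = x_i + Σ_{j≠i} x_j.
First-order condition: 283 − 2x_i − Σ_{j≠i} x_j = 0.
With identical fishing fleets, set every x_j = x: then 283 − 2x − 2x = 0, i.e. x = 283/4 = 70.75.

70.75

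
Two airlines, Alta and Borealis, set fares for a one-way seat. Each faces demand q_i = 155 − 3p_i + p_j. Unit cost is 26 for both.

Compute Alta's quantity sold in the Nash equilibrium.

Alta's profit: π = (p_{Alta} − 26)(155 − 3p_{Alta} + p_{Borealis}).
∂π/∂p_{Alta} = 233 − 6p_{Alta} + p_{Borealis} = 0 ⇒ p_{Alta} = 233/6 + (1/6)p_{Borealis}.
By symmetry p_{Borealis} = p_{Alta}; substituting into the reaction function, (5/6)p_{Alta} = 233/6 and p_{Alta} = 46.6.
q_{Alta} = 155 − 3·46.6 + 46.6 = 61.8.

61.8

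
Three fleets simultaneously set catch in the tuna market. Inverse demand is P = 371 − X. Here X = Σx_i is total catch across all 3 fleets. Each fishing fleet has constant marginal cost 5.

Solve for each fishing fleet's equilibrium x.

91.5

A representative fishing fleet's profit is π_i = x_i(371 − X) − 5x_i, with X = x_i + Σ_{j≠i} x_j.
First-order condition: 366 − 2x_i − Σ_{j≠i} x_j = 0.
In a symmetric equilibrium every fishing fleet chooses the same x, so Σ_{j≠i} x_j = 2x. The condition becomes 366 − 4x = 0, giving x = 366/4 = 91.5.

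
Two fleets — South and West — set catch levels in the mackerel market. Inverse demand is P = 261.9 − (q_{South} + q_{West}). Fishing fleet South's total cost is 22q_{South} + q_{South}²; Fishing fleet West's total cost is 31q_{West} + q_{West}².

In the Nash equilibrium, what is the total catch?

Fishing fleet South's profit: π = q_{South}(261.9 − (q_{South} + q_{West})) − 22q_{South} − q_{South}².
∂π/∂q_{South} = 239.9 − 4q_{South} − q_{West} = 0, so q_{South} = 59.975 − 0.25q_{West}.
By the same steps for West: q_{West} = 57.725 − 0.25q_{South}.
Substituting the second reaction function into the first: q_{South} = 59.975 − 0.25(57.725 − 0.25q_{South}), which gives 0.9375q_{South} = 7287/160 ⇒ q_{South} = 48.58.
Then q_{West} = 57.725 − 0.25·48.58 = 45.58.
Total catch: 48.58 + 45.58 = 94.16.

94.16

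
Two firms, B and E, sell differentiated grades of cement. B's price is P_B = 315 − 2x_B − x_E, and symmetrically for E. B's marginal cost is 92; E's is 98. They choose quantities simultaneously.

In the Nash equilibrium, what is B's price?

Firm B's profit: π = x_B(315 − 2x_B − x_E) − 92x_B.
∂π/∂x_B = 223 − 4x_B − x_E = 0 ⇒ x_B = 55.75 − 0.25x_E.
Similarly x_E = 54.25 − 0.25x_B.
Solving the two reaction functions simultaneously: (1 − (−0.25)(−0.25))x_B = 55.75 − 0.25·54.25, so 0.9375x_B = 42.1875 and x_B = 45.
Then x_E = 54.25 − 0.25·45 = 43.
P_B = 315 − 2·45 − 43 = 182.

182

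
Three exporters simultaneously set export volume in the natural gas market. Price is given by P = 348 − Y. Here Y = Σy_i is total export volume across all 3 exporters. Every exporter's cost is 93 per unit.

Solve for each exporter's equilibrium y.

63.75

A representative exporter's profit is π_i = y_i(348 − Y) − 93y_i, with Y = y_i + Σ_{j≠i} y_j.
First-order condition: 255 − 2y_i − Σ_{j≠i} y_j = 0.
Imposing symmetry (y_j = y for all j) turns Σ_{j≠i} y_j into 2y, so 255 = 4y and y = 63.75.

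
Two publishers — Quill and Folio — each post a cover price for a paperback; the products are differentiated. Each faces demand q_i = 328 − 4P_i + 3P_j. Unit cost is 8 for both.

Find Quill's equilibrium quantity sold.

Quill's profit: π = (P_{Quill} − 8)(328 − 4P_{Quill} + 3P_{Folio}).
∂π/∂P_{Quill} = 360 − 8P_{Quill} + 3P_{Folio} = 0 ⇒ P_{Quill} = 45 + 0.375P_{Folio}.
Setting P_{Quill} = P_{Folio} in the reaction function: P_{Quill} = 45 + 0.375P_{Quill}, so P_{Quill} = 45 / 0.625 = 72.
q_{Quill} = 328 − 4·72 + 3·72 = 256.

256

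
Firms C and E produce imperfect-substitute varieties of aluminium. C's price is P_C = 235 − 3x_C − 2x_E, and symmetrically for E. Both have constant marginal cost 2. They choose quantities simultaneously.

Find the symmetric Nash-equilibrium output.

Firm C's profit: π = x_C(235 − 3x_C − 2x_E) − 2x_C.
∂π/∂x_C = 233 − 6x_C − 2x_E = 0 ⇒ x_C = 233/6 − (1/3)x_E.
The game is symmetric, so in equilibrium x_E = x_C: the reaction function gives (4/3)x_C = 233/6, hence x_C = 29.125.

29.125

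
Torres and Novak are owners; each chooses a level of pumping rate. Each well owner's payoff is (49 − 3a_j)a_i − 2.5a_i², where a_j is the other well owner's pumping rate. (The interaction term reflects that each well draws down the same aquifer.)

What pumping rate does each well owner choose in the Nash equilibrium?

Torres's payoff is (49 − 3a_N)a_T − 2.5a_T².
∂π/∂a_T = 49 − 3a_N − 5a_T = 0, so a_T = 9.8 − 0.6a_N.
By symmetry a_N = a_T; substituting into the reaction function, 1.6a_T = 9.8 and a_T = 6.125.

6.125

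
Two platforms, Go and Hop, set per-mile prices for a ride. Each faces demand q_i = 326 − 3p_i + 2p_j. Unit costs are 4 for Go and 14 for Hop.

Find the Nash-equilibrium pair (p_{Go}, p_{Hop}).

86.375, 90.125

Go's profit: π = (p_{Go} − 4)(326 − 3p_{Go} + 2p_{Hop}).
∂π/∂p_{Go} = 338 − 6p_{Go} + 2p_{Hop} = 0 ⇒ p_{Go} = 169/3 + (1/3)p_{Hop}.
Similarly p_{Hop} = 184/3 + (1/3)p_{Go}.
Substituting the second reaction function into the first: p_{Go} = 169/3 + (1/3)(184/3 + (1/3)p_{Go}), which gives (8/9)p_{Go} = 691/9 ⇒ p_{Go} = 86.375.
Then p_{Hop} = 184/3 + (1/3)·86.375 = 90.125.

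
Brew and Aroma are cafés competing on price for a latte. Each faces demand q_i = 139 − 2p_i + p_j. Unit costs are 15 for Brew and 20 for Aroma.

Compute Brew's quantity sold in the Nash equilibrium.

84

Brew's profit: π = (p_{Brew} − 15)(139 − 2p_{Brew} + p_{Aroma}).
∂π/∂p_{Brew} = 169 − 4p_{Brew} + p_{Aroma} = 0 ⇒ p_{Brew} = 42.25 + 0.25p_{Aroma}.
Similarly p_{Aroma} = 44.75 + 0.25p_{Brew}.
Substituting the second reaction function into the first: p_{Brew} = 42.25 + 0.25(44.75 + 0.25p_{Brew}), which gives 0.9375p_{Brew} = 53.4375 ⇒ p_{Brew} = 57.
Then p_{Aroma} = 44.75 + 0.25·57 = 59.
q_{Brew} = 139 − 2·57 + 59 = 84.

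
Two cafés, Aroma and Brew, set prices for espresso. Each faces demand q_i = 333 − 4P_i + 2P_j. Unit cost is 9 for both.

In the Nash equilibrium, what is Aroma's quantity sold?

210

Aroma's profit: π = (P_{Aroma} − 9)(333 − 4P_{Aroma} + 2P_{Brew}).
∂π/∂P_{Aroma} = 369 − 8P_{Aroma} + 2P_{Brew} = 0 ⇒ P_{Aroma} = 46.125 + 0.25P_{Brew}.
Setting P_{Aroma} = P_{Brew} in the reaction function: P_{Aroma} = 46.125 + 0.25P_{Aroma}, so P_{Aroma} = 46.125 / 0.75 = 61.5.
q_{Aroma} = 333 − 4·61.5 + 2·61.5 = 210.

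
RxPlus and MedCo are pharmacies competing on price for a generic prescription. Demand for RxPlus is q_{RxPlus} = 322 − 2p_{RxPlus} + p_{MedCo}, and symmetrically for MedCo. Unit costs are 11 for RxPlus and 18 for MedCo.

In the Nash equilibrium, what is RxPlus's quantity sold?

209.2

RxPlus's profit: π = (p_{RxPlus} − 11)(322 − 2p_{RxPlus} + p_{MedCo}).
∂π/∂p_{RxPlus} = 344 − 4p_{RxPlus} + p_{MedCo} = 0 ⇒ p_{RxPlus} = 86 + 0.25p_{MedCo}.
Similarly p_{MedCo} = 89.5 + 0.25p_{RxPlus}.
Substituting the second reaction function into the first: p_{RxPlus} = 86 + 0.25(89.5 + 0.25p_{RxPlus}), which gives 0.9375p_{RxPlus} = 108.375 ⇒ p_{RxPlus} = 115.6.
Then p_{MedCo} = 89.5 + 0.25·115.6 = 118.4.
q_{RxPlus} = 322 − 2·115.6 + 118.4 = 209.2.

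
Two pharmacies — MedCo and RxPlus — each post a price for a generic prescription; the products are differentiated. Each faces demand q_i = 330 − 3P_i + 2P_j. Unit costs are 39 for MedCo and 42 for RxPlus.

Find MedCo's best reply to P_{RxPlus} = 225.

149.5

MedCo's profit: π = (P_{MedCo} − 39)(330 − 3P_{MedCo} + 2P_{RxPlus}).
∂π/∂P_{MedCo} = 447 − 6P_{MedCo} + 2P_{RxPlus} = 0 ⇒ P_{MedCo} = 74.5 + (1/3)P_{RxPlus}.
At P_{RxPlus} = 225: P_{MedCo} = 74.5 + (1/3)·225 = 149.5.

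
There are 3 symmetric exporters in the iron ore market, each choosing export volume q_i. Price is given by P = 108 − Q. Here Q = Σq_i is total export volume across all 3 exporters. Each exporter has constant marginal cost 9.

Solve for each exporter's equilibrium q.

A representative exporter's profit is π_i = q_i(108 − Q) − 9q_i, with Q = q_i + Σ_{j≠i} q_j.
First-order condition: 99 − 2q_i − Σ_{j≠i} q_j = 0.
Imposing symmetry (q_j = q for all j) turns Σ_{j≠i} q_j into 2q, so 99 = 4q and q = 24.75.

24.75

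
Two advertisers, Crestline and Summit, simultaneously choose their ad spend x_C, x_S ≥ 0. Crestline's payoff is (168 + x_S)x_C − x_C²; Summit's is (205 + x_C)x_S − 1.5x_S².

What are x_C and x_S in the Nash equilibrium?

141.8, 115.6

Expanding Crestline's payoff: 168x_C + x_Sx_C − x_C².
∂π/∂x_C = 168 + x_S − 2x_C = 0, so x_C = 84 + 0.5x_S.
Likewise for Summit: x_S = 205/3 + (1/3)x_C.
Solving the two reaction functions simultaneously: (1 − (0.5)(1/3))x_C = 84 + 0.5·(205/3), so (5/6)x_C = 709/6 and x_C = 141.8.
Then x_S = 205/3 + (1/3)·141.8 = 115.6.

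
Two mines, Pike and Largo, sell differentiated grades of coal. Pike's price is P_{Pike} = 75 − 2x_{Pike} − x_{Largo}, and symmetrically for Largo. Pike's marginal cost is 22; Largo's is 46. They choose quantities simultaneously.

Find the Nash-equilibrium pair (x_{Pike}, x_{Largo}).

12.2, 4.2

Mine Pike's profit: π = x_{Pike}(75 − 2x_{Pike} − x_{Largo}) − 22x_{Pike}.
∂π/∂x_{Pike} = 53 − 4x_{Pike} − x_{Largo} = 0 ⇒ x_{Pike} = 13.25 − 0.25x_{Largo}.
Similarly x_{Largo} = 7.25 − 0.25x_{Pike}.
Substituting the second reaction function into the first: x_{Pike} = 13.25 − 0.25(7.25 − 0.25x_{Pike}), which gives 0.9375x_{Pike} = 11.4375 ⇒ x_{Pike} = 12.2.
Then x_{Largo} = 7.25 − 0.25·12.2 = 4.2.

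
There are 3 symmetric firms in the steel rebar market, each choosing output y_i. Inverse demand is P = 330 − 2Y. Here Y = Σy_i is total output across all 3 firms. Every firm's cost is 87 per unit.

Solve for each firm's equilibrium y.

30.375

A representative firm's profit is π_i = y_i(330 − 2Y) − 87y_i, with Y = y_i + Σ_{j≠i} y_j.
First-order condition: 243 − 4y_i − 2Σ_{j≠i} y_j = 0.
With identical firms, set every y_j = y: then 243 − 4y − 4y = 0, i.e. y = 243/8 = 30.375.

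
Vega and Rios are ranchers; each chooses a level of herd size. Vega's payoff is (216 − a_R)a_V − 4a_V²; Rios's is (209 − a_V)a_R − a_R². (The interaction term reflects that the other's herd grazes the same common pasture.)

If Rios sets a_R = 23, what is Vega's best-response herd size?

24.125

Expanding Vega's payoff: 216a_V − a_Ra_V − 4a_V².
∂π/∂a_V = 216 − a_R − 8a_V = 0, so a_V = 27 − 0.125a_R.
At a_R = 23: a_V = 27 − 0.125·23 = 24.125.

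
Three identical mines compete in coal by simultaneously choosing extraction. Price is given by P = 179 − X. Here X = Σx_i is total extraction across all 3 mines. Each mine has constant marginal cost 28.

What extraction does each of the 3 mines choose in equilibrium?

A representative mine's profit is π_i = x_i(179 − X) − 28x_i, with X = x_i + Σ_{j≠i} x_j.
First-order condition: 151 − 2x_i − Σ_{j≠i} x_j = 0.
With identical mines, set every x_j = x: then 151 − 2x − 2x = 0, i.e. x = 151/4 = 37.75.

37.75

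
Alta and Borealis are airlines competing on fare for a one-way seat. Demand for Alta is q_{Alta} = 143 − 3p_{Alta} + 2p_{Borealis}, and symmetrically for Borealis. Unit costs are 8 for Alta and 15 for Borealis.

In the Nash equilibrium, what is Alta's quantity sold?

Alta's profit: π = (p_{Alta} − 8)(143 − 3p_{Alta} + 2p_{Borealis}).
∂π/∂p_{Alta} = 167 − 6p_{Alta} + 2p_{Borealis} = 0 ⇒ p_{Alta} = 167/6 + (1/3)p_{Borealis}.
Similarly p_{Borealis} = 94/3 + (1/3)p_{Alta}.
Plugging p_{Borealis} into Alta's best response: p_{Alta} = 167/6 + (1/3)(94/3 + (1/3)p_{Alta}) ⇒ (8/9)p_{Alta} = 689/18, so p_{Alta} = 43.0625.
Then p_{Borealis} = 94/3 + (1/3)·43.0625 = 45.6875.
q_{Alta} = 143 − 3·43.0625 + 2·45.6875 = 105.1875.

105.1875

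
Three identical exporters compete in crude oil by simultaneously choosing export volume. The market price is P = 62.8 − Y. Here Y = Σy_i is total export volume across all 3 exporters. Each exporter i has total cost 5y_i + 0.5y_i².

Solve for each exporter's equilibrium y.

A representative exporter's profit is π_i = y_i(62.8 − Y) − 5y_i − 0.5y_i², with Y = y_i + Σ_{j≠i} y_j.
First-order condition: 57.8 − 3y_i − Σ_{j≠i} y_j = 0.
In a symmetric equilibrium every exporter chooses the same y, so Σ_{j≠i} y_j = 2y. The condition becomes 57.8 − 5y = 0, giving y = 57.8/5 = 11.56.

11.56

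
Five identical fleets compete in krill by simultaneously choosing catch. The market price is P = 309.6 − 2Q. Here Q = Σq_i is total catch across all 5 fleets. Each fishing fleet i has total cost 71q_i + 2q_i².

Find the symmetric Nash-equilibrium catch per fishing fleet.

14.9125

A representative fishing fleet's profit is π_i = q_i(309.6 − 2Q) − 71q_i − 2q_i², with Q = q_i + Σ_{j≠i} q_j.
First-order condition: 238.6 − 8q_i − 2Σ_{j≠i} q_j = 0.
In a symmetric equilibrium every fishing fleet chooses the same q, so Σ_{j≠i} q_j = 4q. The condition becomes 238.6 − 16q = 0, giving q = 238.6/16 = 14.9125.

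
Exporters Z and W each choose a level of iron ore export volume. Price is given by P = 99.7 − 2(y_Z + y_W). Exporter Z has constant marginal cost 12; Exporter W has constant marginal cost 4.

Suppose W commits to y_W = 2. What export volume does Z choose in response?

Exporter Z's profit: π = y_Z(99.7 − 2(y_Z + y_W)) − 12y_Z.
∂π/∂y_Z = 87.7 − 4y_Z − 2y_W = 0, so y_Z = 21.925 − 0.5y_W.
At y_W = 2: y_Z = 21.925 − 0.5·2 = 20.925.

20.925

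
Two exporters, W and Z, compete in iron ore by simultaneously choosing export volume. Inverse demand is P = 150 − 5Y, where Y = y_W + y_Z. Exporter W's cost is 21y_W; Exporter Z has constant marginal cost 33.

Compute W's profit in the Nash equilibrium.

Exporter W's profit: π = y_W(150 − 5(y_W + y_Z)) − 21y_W.
∂π/∂y_W = 129 − 10y_W − 5y_Z = 0, so y_W = 12.9 − 0.5y_Z.
By the same steps for Z: y_Z = 11.7 − 0.5y_W.
Plugging y_Z into W's best response: y_W = 12.9 − 0.5(11.7 − 0.5y_W) ⇒ 0.75y_W = 7.05, so y_W = 9.4.
Then y_Z = 11.7 − 0.5·9.4 = 7.
Price P = 150 − 5·16.4 = 68.
W's profit: (68 − 21)·9.4 = 441.8.

441.8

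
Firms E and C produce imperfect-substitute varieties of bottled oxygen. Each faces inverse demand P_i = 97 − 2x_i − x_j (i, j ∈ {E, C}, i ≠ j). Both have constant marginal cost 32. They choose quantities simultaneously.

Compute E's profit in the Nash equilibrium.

Firm E's profit: π = x_E(97 − 2x_E − x_C) − 32x_E.
∂π/∂x_E = 65 − 4x_E − x_C = 0 ⇒ x_E = 16.25 − 0.25x_C.
By symmetry x_C = x_E; substituting into the reaction function, 1.25x_E = 16.25 and x_E = 13.
P_E = 97 − 2·13 − 13 = 58.
Profit = (58 − 32)·13 = 338.

338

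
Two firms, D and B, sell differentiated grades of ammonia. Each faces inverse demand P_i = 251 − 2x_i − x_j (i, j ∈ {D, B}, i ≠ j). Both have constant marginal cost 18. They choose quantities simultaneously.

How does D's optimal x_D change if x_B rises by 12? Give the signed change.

-3

Firm D's profit: π = x_D(251 − 2x_D − x_B) − 18x_D.
∂π/∂x_D = 233 − 4x_D − x_B = 0 ⇒ x_D = 58.25 − 0.25x_B.
The reaction-function slope is −0.25, so a 12-unit rise in x_B moves x_D by −0.25 × 12 = −3. D's best response falls — the actions are strategic substitutes.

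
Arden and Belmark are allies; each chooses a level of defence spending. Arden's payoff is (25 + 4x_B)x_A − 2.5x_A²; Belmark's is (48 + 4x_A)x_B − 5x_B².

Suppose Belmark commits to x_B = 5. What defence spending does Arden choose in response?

Expanding Arden's payoff: 25x_A + 4x_Bx_A − 2.5x_A².
∂π/∂x_A = 25 + 4x_B − 5x_A = 0, so x_A = 5 + 0.8x_B.
At x_B = 5: x_A = 5 + 0.8·5 = 9.

9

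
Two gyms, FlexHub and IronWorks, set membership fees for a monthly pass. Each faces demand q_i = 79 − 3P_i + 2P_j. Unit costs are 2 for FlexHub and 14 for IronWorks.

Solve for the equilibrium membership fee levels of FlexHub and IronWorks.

23.5, 28

FlexHub's profit: π = (P_{FlexHub} − 2)(79 − 3P_{FlexHub} + 2P_{IronWorks}).
∂π/∂P_{FlexHub} = 85 − 6P_{FlexHub} + 2P_{IronWorks} = 0 ⇒ P_{FlexHub} = 85/6 + (1/3)P_{IronWorks}.
Similarly P_{IronWorks} = 121/6 + (1/3)P_{FlexHub}.
Substituting the second reaction function into the first: P_{FlexHub} = 85/6 + (1/3)(121/6 + (1/3)P_{FlexHub}), which gives (8/9)P_{FlexHub} = 188/9 ⇒ P_{FlexHub} = 23.5.
Then P_{IronWorks} = 121/6 + (1/3)·23.5 = 28.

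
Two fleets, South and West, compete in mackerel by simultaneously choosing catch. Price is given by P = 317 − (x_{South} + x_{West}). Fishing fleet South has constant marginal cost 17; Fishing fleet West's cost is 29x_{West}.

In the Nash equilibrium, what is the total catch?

196

Fishing fleet South's profit: π = x_{South}(317 − (x_{South} + x_{West})) − 17x_{South}.
∂π/∂x_{South} = 300 − 2x_{South} − x_{West} = 0, so x_{South} = 150 − 0.5x_{West}.
By the same steps for West: x_{West} = 144 − 0.5x_{South}.
Substituting the second reaction function into the first: x_{South} = 150 − 0.5(144 − 0.5x_{South}), which gives 0.75x_{South} = 78 ⇒ x_{South} = 104.
Then x_{West} = 144 − 0.5·104 = 92.
Total catch: 104 + 92 = 196.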